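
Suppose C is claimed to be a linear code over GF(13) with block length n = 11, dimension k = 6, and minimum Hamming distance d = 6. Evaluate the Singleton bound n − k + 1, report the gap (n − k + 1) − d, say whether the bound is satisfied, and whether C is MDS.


Singleton RHS = n − k + 1 = 6, slack = 0, bound satisfied, MDS.

Singleton bound: d ≤ n − k + 1.
Here n = 11, k = 6, so n − k + 1 = 6.
Given d = 6, check d ≤ 6: YES.
Slack = (n − k + 1) − d = 0.
The code is MDS (slack = 0).
Description: the claimed parameters are [11, 6, 6]_13; such a code would be MDS (meets Singleton bound).


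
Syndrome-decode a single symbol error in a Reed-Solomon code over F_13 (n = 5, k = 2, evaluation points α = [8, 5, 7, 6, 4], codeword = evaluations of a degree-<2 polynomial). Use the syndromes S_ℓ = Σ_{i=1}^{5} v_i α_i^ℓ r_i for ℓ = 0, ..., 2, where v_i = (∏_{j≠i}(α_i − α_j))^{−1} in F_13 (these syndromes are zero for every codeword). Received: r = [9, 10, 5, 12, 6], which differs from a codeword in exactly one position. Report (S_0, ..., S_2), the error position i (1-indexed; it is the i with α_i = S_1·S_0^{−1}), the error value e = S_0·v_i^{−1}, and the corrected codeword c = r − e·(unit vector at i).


S = (6, 10, 8), error at position 4, error magnitude e = 11, c = [9, 10, 5, 1, 6].

Step 1: column multipliers v_i = (∏_{j≠i}(α_i − α_j))^{−1} mod 13.
  i = 1 (α = 8): (8−5)(8−7)(8−6)(8−4) = 3·1·2·4 = 24 ≡ 11, so v_1 = 11^{−1} = 6 (mod 13).
  i = 2 (α = 5): (5−8)(5−7)(5−6)(5−4) = (−3)·(−2)·(−1)·1 = −6 ≡ 7, so v_2 = 7^{−1} = 2 (mod 13).
  i = 3 (α = 7): (7−8)(7−5)(7−6)(7−4) = (−1)·2·1·3 = −6 ≡ 7, so v_3 = 7^{−1} = 2 (mod 13).
  i = 4 (α = 6): (6−8)(6−5)(6−7)(6−4) = (−2)·1·(−1)·2 = 4 ≡ 4, so v_4 = 4^{−1} = 10 (mod 13).
  i = 5 (α = 4): (4−8)(4−5)(4−7)(4−6) = (−4)·(−1)·(−3)·(−2) = 24 ≡ 11, so v_5 = 11^{−1} = 6 (mod 13).
  v = [6, 2, 2, 10, 6].
Step 2: syndromes of r = [9, 10, 5, 12, 6] (all sums mod 13).
  S_0 = Σ v_i r_i = 6·9 + 2·10 + 2·5 + 10·12 + 6·6 = 240 ≡ 6.
  S_1 = Σ v_i α_i r_i = 6·8·9 + 2·5·10 + 2·7·5 + 10·6·12 + 6·4·6 = 1466 ≡ 10.
  α_i^2 mod 13 = [12, 12, 10, 10, 3].
  S_2 = Σ v_i α_i^2 r_i = 6·12·9 + 2·12·10 + 2·10·5 + 10·10·12 + 6·3·6 = 2296 ≡ 8.
  S = (6, 10, 8) ≠ 0, so r is not a codeword (an error is present).
Step 3: locate the error. For a single error e at position i, S_ℓ = v_i·e·α_i^ℓ, so α_err = S_1/S_0.
  S_0^{−1} = 6^{−1} = 11 (mod 13), so α_err = 10·11 = 110 ≡ 6 = α_4. Error position i = 4.
  Consistency check: S_2/S_1 = 8·4 = 32 ≡ 6 = α_err ✓ (single-error assumption holds).
Step 4: error magnitude e = S_0/v_4 = S_0·∏_{j≠4}(α_4 − α_j) = 6·4 = 24 ≡ 11 (mod 13).
Step 5: correct position 4: c_4 = r_4 − e = 12 − 11 ≡ 1 (mod 13). Hence c = [9, 10, 5, 1, 6].
  Check: interpolating c through the α_i gives m(x) = 3 + 4·x (degree < 2) with m(α_i) = c_i for every i, so c is indeed a codeword.


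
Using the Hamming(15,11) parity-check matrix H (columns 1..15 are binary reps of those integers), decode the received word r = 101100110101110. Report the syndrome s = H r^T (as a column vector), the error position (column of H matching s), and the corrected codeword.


s = (1, 1, 0, 0)^T, error position = 12, corrected codeword c = 101100110100110

Compute s = H r^T mod 2 one row at a time:
  s_1 = 1 + 0 + 1 + 0 + 1 + 1 + 1 + 0 = 5 ≡ 1 (mod 2).
  s_2 = 1 + 0 + 0 + 1 + 1 + 1 + 1 + 0 = 5 ≡ 1 (mod 2).
  s_3 = 0 + 1 + 0 + 1 + 1 + 0 + 1 + 0 = 4 ≡ 0 (mod 2).
  s_4 = 1 + 1 + 0 + 1 + 0 + 0 + 1 + 0 = 4 ≡ 0 (mod 2).
s = (1, 1, 0, 0)^T — this equals column 12 of H (binary 1100), so error is at position 12.
Correct: flip bit 12 of r = 101100110101110 to get c = 101100110100110.


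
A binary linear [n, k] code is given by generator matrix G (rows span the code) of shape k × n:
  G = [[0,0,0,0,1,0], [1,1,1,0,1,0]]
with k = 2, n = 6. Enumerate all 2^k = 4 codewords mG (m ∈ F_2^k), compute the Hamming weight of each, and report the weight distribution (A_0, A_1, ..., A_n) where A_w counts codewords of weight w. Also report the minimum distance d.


Weight distribution: A_0 = 1, A_1 = 1, A_3 = 1, A_4 = 1. Minimum distance d = 1.

Enumerate all 2^2 = 4 messages m ∈ F_2^2.
For each, compute codeword c = mG in F_2^6, then tally its weight.
  m = 00 → c = 000000, weight = 0.
  m = 10 → c = 000010, weight = 1.
  m = 01 → c = 111010, weight = 4.
  m = 11 → c = 111000, weight = 3.
Tally weights:
  weight 0: 1 codewords.
  weight 1: 1 codewords.
  weight 3: 1 codewords.
  weight 4: 1 codewords.
Minimum distance d = smallest w > 0 with A_w > 0 = 1.
Sanity: Σ A_w = 4 = 2^2 = 4 ✓.


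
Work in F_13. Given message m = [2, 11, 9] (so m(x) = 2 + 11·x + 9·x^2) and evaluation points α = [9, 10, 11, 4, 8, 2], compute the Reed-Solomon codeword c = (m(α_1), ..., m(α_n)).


c = [11, 11, 3, 8, 3, 8]

Message polynomial: m(x) = 2 + 11·x + 9·x^2 (mod 13).
For each evaluation point α_i, compute m(α_i) mod 13:
  α_1 = 9: Horner steps 9 → 1 → 11, so m(9) = 11.
  α_2 = 10: Horner steps 9 → 10 → 11, so m(10) = 11.
  α_3 = 11: Horner steps 9 → 6 → 3, so m(11) = 3.
  α_4 = 4: Horner steps 9 → 8 → 8, so m(4) = 8.
  α_5 = 8: Horner steps 9 → 5 → 3, so m(8) = 3.
  α_6 = 2: Horner steps 9 → 3 → 8, so m(2) = 8.
Codeword c = [11, 11, 3, 8, 3, 8] ∈ F_13^6.


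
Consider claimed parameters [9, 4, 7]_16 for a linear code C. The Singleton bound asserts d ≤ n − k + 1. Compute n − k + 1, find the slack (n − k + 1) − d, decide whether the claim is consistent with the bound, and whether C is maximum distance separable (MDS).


Singleton RHS = n − k + 1 = 6, slack = -1, bound violated (no such code; not MDS).

Singleton bound: d ≤ n − k + 1.
Here n = 9, k = 4, so n − k + 1 = 6.
Given d = 7, check d ≤ 6: NO.
Slack = (n − k + 1) − d = -1.
The slack is negative: d = 7 exceeds n − k + 1 = 6 by 1, so the Singleton bound is violated and no linear [9, 4, 7]_16 code can exist. In particular it is not MDS (MDS requires d = n − k + 1 exactly).
Description: the claimed parameters are [9, 4, 7]_16; such a code would be impossible (violates the Singleton bound).


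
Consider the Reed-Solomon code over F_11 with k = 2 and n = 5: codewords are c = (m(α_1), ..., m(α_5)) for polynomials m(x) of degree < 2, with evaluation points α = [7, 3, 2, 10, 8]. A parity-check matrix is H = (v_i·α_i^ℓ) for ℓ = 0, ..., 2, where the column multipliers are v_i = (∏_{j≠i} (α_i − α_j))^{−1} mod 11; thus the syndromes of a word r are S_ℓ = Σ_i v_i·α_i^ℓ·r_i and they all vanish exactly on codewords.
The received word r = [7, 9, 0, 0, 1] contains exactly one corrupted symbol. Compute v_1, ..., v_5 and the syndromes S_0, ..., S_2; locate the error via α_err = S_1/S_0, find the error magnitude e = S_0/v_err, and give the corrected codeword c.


S = (2, 4, 8), error at position 3, error magnitude e = 7, c = [7, 9, 4, 0, 1].

Step 1: column multipliers v_i = (∏_{j≠i}(α_i − α_j))^{−1} mod 11.
  i = 1 (α = 7): (7−3)(7−2)(7−10)(7−8) = 4·5·(−3)·(−1) = 60 ≡ 5, so v_1 = 5^{−1} = 9 (mod 11).
  i = 2 (α = 3): (3−7)(3−2)(3−10)(3−8) = (−4)·1·(−7)·(−5) = −140 ≡ 3, so v_2 = 3^{−1} = 4 (mod 11).
  i = 3 (α = 2): (2−7)(2−3)(2−10)(2−8) = (−5)·(−1)·(−8)·(−6) = 240 ≡ 9, so v_3 = 9^{−1} = 5 (mod 11).
  i = 4 (α = 10): (10−7)(10−3)(10−2)(10−8) = 3·7·8·2 = 336 ≡ 6, so v_4 = 6^{−1} = 2 (mod 11).
  i = 5 (α = 8): (8−7)(8−3)(8−2)(8−10) = 1·5·6·(−2) = −60 ≡ 6, so v_5 = 6^{−1} = 2 (mod 11).
  v = [9, 4, 5, 2, 2].
Step 2: syndromes of r = [7, 9, 0, 0, 1] (all sums mod 11).
  S_0 = Σ v_i r_i = 9·7 + 4·9 + 5·0 + 2·0 + 2·1 = 101 ≡ 2.
  S_1 = Σ v_i α_i r_i = 9·7·7 + 4·3·9 + 5·2·0 + 2·10·0 + 2·8·1 = 565 ≡ 4.
  α_i^2 mod 11 = [5, 9, 4, 1, 9].
  S_2 = Σ v_i α_i^2 r_i = 9·5·7 + 4·9·9 + 5·4·0 + 2·1·0 + 2·9·1 = 657 ≡ 8.
  S = (2, 4, 8) ≠ 0, so r is not a codeword (an error is present).
Step 3: locate the error. For a single error e at position i, S_ℓ = v_i·e·α_i^ℓ, so α_err = S_1/S_0.
  S_0^{−1} = 2^{−1} = 6 (mod 11), so α_err = 4·6 = 24 ≡ 2 = α_3. Error position i = 3.
  Consistency check: S_2/S_1 = 8·3 = 24 ≡ 2 = α_err ✓ (single-error assumption holds).
Step 4: error magnitude e = S_0/v_3 = S_0·∏_{j≠3}(α_3 − α_j) = 2·9 = 18 ≡ 7 (mod 11).
Step 5: correct position 3: c_3 = r_3 − e = 0 − 7 ≡ 4 (mod 11). Hence c = [7, 9, 4, 0, 1].
  Check: interpolating c through the α_i gives m(x) = 5 + 5·x (degree < 2) with m(α_i) = c_i for every i, so c is indeed a codeword.


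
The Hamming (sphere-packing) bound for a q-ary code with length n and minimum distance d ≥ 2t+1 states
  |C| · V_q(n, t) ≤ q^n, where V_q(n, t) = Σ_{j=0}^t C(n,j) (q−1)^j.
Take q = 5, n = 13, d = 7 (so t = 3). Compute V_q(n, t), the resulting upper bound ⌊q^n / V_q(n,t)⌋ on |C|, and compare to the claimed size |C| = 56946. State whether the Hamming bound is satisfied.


V_q(n, t) = 19605, q^n = 1220703125, Hamming bound = 62264, |C| = 56946 ≤ bound (satisfied).

Step 1: Compute V_q(n, t) = Σ_{j=0}^3 C(n, j) (q−1)^j.
  j = 0: C(13,0)·(4)^0 = 1·1 = 1.
  j = 1: C(13,1)·(4)^1 = 13·4 = 52.
  j = 2: C(13,2)·(4)^2 = 78·16 = 1248.
  j = 3: C(13,3)·(4)^3 = 286·64 = 18304.
  V_q(n, t) = 1 + 52 + 1248 + 18304 = 19605.
Step 2: q^n = 5^13 = 1220703125.
Step 3: Hamming bound ⌊q^n / V_q(n,t)⌋ = ⌊1220703125/19605⌋ = 62264.
Step 4: Compare |C| = 56946 to 62264: satisfied.
The claimed |C| lies below the Hamming bound.


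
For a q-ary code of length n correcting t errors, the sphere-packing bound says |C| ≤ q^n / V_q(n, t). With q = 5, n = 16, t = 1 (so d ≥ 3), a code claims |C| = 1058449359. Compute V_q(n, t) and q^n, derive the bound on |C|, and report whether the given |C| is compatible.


V_q(n, t) = 65, q^n = 152587890625, Hamming bound = 2347506009, |C| = 1058449359 ≤ bound (satisfied).

Step 1: Compute V_q(n, t) = Σ_{j=0}^1 C(n, j) (q−1)^j.
  j = 0: C(16,0)·(4)^0 = 1·1 = 1.
  j = 1: C(16,1)·(4)^1 = 16·4 = 64.
  V_q(n, t) = 1 + 64 = 65.
Step 2: q^n = 5^16 = 152587890625.
Step 3: Hamming bound ⌊q^n / V_q(n,t)⌋ = ⌊152587890625/65⌋ = 2347506009.
Step 4: Compare |C| = 1058449359 to 2347506009: satisfied.
The claimed |C| lies below the Hamming bound.


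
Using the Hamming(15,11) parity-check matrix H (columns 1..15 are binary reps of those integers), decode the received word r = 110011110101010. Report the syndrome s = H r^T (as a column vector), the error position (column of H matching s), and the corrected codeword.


s = (0, 1, 1, 1)^T, error position = 7, corrected codeword c = 110011010101010

Compute s = H r^T mod 2 one row at a time:
  s_1 = 1 + 0 + 1 + 0 + 1 + 0 + 1 + 0 = 4 ≡ 0 (mod 2).
  s_2 = 0 + 1 + 1 + 1 + 1 + 0 + 1 + 0 = 5 ≡ 1 (mod 2).
  s_3 = 1 + 0 + 1 + 1 + 1 + 0 + 1 + 0 = 5 ≡ 1 (mod 2).
  s_4 = 1 + 0 + 1 + 1 + 0 + 0 + 0 + 0 = 3 ≡ 1 (mod 2).
s = (0, 1, 1, 1)^T — this equals column 7 of H (binary 0111), so error is at position 7.
Correct: flip bit 7 of r = 110011110101010 to get c = 110011010101010.


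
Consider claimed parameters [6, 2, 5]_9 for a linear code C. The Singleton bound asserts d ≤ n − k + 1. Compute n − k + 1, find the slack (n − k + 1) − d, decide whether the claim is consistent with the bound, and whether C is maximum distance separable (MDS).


Singleton RHS = n − k + 1 = 5, slack = 0, bound satisfied, MDS.

Singleton bound: d ≤ n − k + 1.
Here n = 6, k = 2, so n − k + 1 = 5.
Given d = 5, check d ≤ 5: YES.
Slack = (n − k + 1) − d = 0.
The code is MDS (slack = 0).
Description: the claimed parameters are [6, 2, 5]_9; such a code would be MDS (meets Singleton bound).


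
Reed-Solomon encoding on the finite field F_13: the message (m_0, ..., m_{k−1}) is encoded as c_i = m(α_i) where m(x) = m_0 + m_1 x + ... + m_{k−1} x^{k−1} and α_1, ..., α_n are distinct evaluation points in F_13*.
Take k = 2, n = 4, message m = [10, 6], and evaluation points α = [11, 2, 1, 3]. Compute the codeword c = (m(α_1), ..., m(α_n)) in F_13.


c = [11, 9, 3, 2]

Message polynomial: m(x) = 10 + 6·x (mod 13).
For each evaluation point α_i, compute m(α_i) mod 13:
  α_1 = 11: Horner steps 6 → 11, so m(11) = 11.
  α_2 = 2: Horner steps 6 → 9, so m(2) = 9.
  α_3 = 1: Horner steps 6 → 3, so m(1) = 3.
  α_4 = 3: Horner steps 6 → 2, so m(3) = 2.
Codeword c = [11, 9, 3, 2] ∈ F_13^4.


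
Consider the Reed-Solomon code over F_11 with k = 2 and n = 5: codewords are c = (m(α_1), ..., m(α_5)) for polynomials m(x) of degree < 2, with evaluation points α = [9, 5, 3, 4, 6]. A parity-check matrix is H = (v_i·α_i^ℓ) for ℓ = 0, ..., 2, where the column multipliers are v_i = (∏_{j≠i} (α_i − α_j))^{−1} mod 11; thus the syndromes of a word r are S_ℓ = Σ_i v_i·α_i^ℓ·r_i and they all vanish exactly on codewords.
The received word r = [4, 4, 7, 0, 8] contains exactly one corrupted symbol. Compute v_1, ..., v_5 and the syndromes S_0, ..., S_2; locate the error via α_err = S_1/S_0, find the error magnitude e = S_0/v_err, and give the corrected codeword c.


S = (9, 4, 3), error at position 1, error magnitude e = 6, c = [9, 4, 7, 0, 8].

Step 1: column multipliers v_i = (∏_{j≠i}(α_i − α_j))^{−1} mod 11.
  i = 1 (α = 9): (9−5)(9−3)(9−4)(9−6) = 4·6·5·3 = 360 ≡ 8, so v_1 = 8^{−1} = 7 (mod 11).
  i = 2 (α = 5): (5−9)(5−3)(5−4)(5−6) = (−4)·2·1·(−1) = 8 ≡ 8, so v_2 = 8^{−1} = 7 (mod 11).
  i = 3 (α = 3): (3−9)(3−5)(3−4)(3−6) = (−6)·(−2)·(−1)·(−3) = 36 ≡ 3, so v_3 = 3^{−1} = 4 (mod 11).
  i = 4 (α = 4): (4−9)(4−5)(4−3)(4−6) = (−5)·(−1)·1·(−2) = −10 ≡ 1, so v_4 = 1^{−1} = 1 (mod 11).
  i = 5 (α = 6): (6−9)(6−5)(6−3)(6−4) = (−3)·1·3·2 = −18 ≡ 4, so v_5 = 4^{−1} = 3 (mod 11).
  v = [7, 7, 4, 1, 3].
Step 2: syndromes of r = [4, 4, 7, 0, 8] (all sums mod 11).
  S_0 = Σ v_i r_i = 7·4 + 7·4 + 4·7 + 1·0 + 3·8 = 108 ≡ 9.
  S_1 = Σ v_i α_i r_i = 7·9·4 + 7·5·4 + 4·3·7 + 1·4·0 + 3·6·8 = 620 ≡ 4.
  α_i^2 mod 11 = [4, 3, 9, 5, 3].
  S_2 = Σ v_i α_i^2 r_i = 7·4·4 + 7·3·4 + 4·9·7 + 1·5·0 + 3·3·8 = 520 ≡ 3.
  S = (9, 4, 3) ≠ 0, so r is not a codeword (an error is present).
Step 3: locate the error. For a single error e at position i, S_ℓ = v_i·e·α_i^ℓ, so α_err = S_1/S_0.
  S_0^{−1} = 9^{−1} = 5 (mod 11), so α_err = 4·5 = 20 ≡ 9 = α_1. Error position i = 1.
  Consistency check: S_2/S_1 = 3·3 = 9 ≡ 9 = α_err ✓ (single-error assumption holds).
Step 4: error magnitude e = S_0/v_1 = S_0·∏_{j≠1}(α_1 − α_j) = 9·8 = 72 ≡ 6 (mod 11).
Step 5: correct position 1: c_1 = r_1 − e = 4 − 6 ≡ 9 (mod 11). Hence c = [9, 4, 7, 0, 8].
  Check: interpolating c through the α_i gives m(x) = 6 + 4·x (degree < 2) with m(α_i) = c_i for every i, so c is indeed a codeword.


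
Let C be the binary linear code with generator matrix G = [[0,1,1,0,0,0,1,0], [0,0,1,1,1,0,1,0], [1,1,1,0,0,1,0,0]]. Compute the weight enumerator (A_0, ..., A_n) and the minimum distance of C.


Weight distribution: A_0 = 1, A_3 = 3, A_4 = 2, A_5 = 1, A_6 = 1. Minimum distance d = 3.

Enumerate all 2^3 = 8 messages m ∈ F_2^3.
For each, compute codeword c = mG in F_2^8, then tally its weight.
  m = 000 → c = 00000000, weight = 0.
  m = 100 → c = 01100010, weight = 3.
  m = 010 → c = 00111010, weight = 4.
  m = 110 → c = 01011000, weight = 3.
  m = 001 → c = 11100100, weight = 4.
  m = 101 → c = 10000110, weight = 3.
  m = 011 → c = 11011110, weight = 6.
  m = 111 → c = 10111100, weight = 5.
Tally weights:
  weight 0: 1 codewords.
  weight 3: 3 codewords.
  weight 4: 2 codewords.
  weight 5: 1 codewords.
  weight 6: 1 codewords.
Minimum distance d = smallest w > 0 with A_w > 0 = 3.
Sanity: Σ A_w = 8 = 2^3 = 8 ✓.


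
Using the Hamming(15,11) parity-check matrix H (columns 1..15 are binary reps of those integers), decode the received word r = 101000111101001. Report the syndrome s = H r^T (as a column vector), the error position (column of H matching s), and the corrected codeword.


s = (1, 1, 0, 1)^T, error position = 13, corrected codeword c = 101000111101101

Compute s = H r^T mod 2 one row at a time:
  s_1 = 1 + 1 + 1 + 0 + 1 + 0 + 0 + 1 = 5 ≡ 1 (mod 2).
  s_2 = 0 + 0 + 0 + 1 + 1 + 0 + 0 + 1 = 3 ≡ 1 (mod 2).
  s_3 = 0 + 1 + 0 + 1 + 1 + 0 + 0 + 1 = 4 ≡ 0 (mod 2).
  s_4 = 1 + 1 + 0 + 1 + 1 + 0 + 0 + 1 = 5 ≡ 1 (mod 2).
s = (1, 1, 0, 1)^T — this equals column 13 of H (binary 1101), so error is at position 13.
Correct: flip bit 13 of r = 101000111101001 to get c = 101000111101101.


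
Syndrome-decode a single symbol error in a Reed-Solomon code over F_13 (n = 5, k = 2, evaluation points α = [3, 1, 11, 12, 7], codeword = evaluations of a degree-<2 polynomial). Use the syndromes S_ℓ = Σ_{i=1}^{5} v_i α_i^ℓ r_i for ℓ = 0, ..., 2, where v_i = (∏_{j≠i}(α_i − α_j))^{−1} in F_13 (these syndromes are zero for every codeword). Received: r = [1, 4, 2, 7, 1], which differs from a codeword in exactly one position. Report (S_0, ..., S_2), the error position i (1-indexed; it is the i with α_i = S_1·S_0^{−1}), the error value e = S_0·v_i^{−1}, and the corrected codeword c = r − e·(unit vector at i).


S = (7, 10, 5), error at position 5, error magnitude e = 6, c = [1, 4, 2, 7, 8].

Step 1: column multipliers v_i = (∏_{j≠i}(α_i − α_j))^{−1} mod 13.
  i = 1 (α = 3): (3−1)(3−11)(3−12)(3−7) = 2·(−8)·(−9)·(−4) = −576 ≡ 9, so v_1 = 9^{−1} = 3 (mod 13).
  i = 2 (α = 1): (1−3)(1−11)(1−12)(1−7) = (−2)·(−10)·(−11)·(−6) = 1320 ≡ 7, so v_2 = 7^{−1} = 2 (mod 13).
  i = 3 (α = 11): (11−3)(11−1)(11−12)(11−7) = 8·10·(−1)·4 = −320 ≡ 5, so v_3 = 5^{−1} = 8 (mod 13).
  i = 4 (α = 12): (12−3)(12−1)(12−11)(12−7) = 9·11·1·5 = 495 ≡ 1, so v_4 = 1^{−1} = 1 (mod 13).
  i = 5 (α = 7): (7−3)(7−1)(7−11)(7−12) = 4·6·(−4)·(−5) = 480 ≡ 12, so v_5 = 12^{−1} = 12 (mod 13).
  v = [3, 2, 8, 1, 12].
Step 2: syndromes of r = [1, 4, 2, 7, 1] (all sums mod 13).
  S_0 = Σ v_i r_i = 3·1 + 2·4 + 8·2 + 1·7 + 12·1 = 46 ≡ 7.
  S_1 = Σ v_i α_i r_i = 3·3·1 + 2·1·4 + 8·11·2 + 1·12·7 + 12·7·1 = 361 ≡ 10.
  α_i^2 mod 13 = [9, 1, 4, 1, 10].
  S_2 = Σ v_i α_i^2 r_i = 3·9·1 + 2·1·4 + 8·4·2 + 1·1·7 + 12·10·1 = 226 ≡ 5.
  S = (7, 10, 5) ≠ 0, so r is not a codeword (an error is present).
Step 3: locate the error. For a single error e at position i, S_ℓ = v_i·e·α_i^ℓ, so α_err = S_1/S_0.
  S_0^{−1} = 7^{−1} = 2 (mod 13), so α_err = 10·2 = 20 ≡ 7 = α_5. Error position i = 5.
  Consistency check: S_2/S_1 = 5·4 = 20 ≡ 7 = α_err ✓ (single-error assumption holds).
Step 4: error magnitude e = S_0/v_5 = S_0·∏_{j≠5}(α_5 − α_j) = 7·12 = 84 ≡ 6 (mod 13).
Step 5: correct position 5: c_5 = r_5 − e = 1 − 6 ≡ 8 (mod 13). Hence c = [1, 4, 2, 7, 8].
  Check: interpolating c through the α_i gives m(x) = 12 + 5·x (degree < 2) with m(α_i) = c_i for every i, so c is indeed a codeword.


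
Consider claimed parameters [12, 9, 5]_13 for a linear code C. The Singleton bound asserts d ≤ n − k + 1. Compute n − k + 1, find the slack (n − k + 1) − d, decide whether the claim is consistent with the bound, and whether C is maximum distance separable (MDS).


Singleton RHS = n − k + 1 = 4, slack = -1, bound violated (no such code; not MDS).

Singleton bound: d ≤ n − k + 1.
Here n = 12, k = 9, so n − k + 1 = 4.
Given d = 5, check d ≤ 4: NO.
Slack = (n − k + 1) − d = -1.
The slack is negative: d = 5 exceeds n − k + 1 = 4 by 1, so the Singleton bound is violated and no linear [12, 9, 5]_13 code can exist. In particular it is not MDS (MDS requires d = n − k + 1 exactly).
Description: the claimed parameters are [12, 9, 5]_13; such a code would be impossible (violates the Singleton bound).


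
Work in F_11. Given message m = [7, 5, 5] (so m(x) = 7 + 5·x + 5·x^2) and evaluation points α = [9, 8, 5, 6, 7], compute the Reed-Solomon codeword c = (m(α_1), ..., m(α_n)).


c = [6, 4, 3, 8, 1]

Message polynomial: m(x) = 7 + 5·x + 5·x^2 (mod 11).
For each evaluation point α_i, compute m(α_i) mod 11:
  α_1 = 9: Horner steps 5 → 6 → 6, so m(9) = 6.
  α_2 = 8: Horner steps 5 → 1 → 4, so m(8) = 4.
  α_3 = 5: Horner steps 5 → 8 → 3, so m(5) = 3.
  α_4 = 6: Horner steps 5 → 2 → 8, so m(6) = 8.
  α_5 = 7: Horner steps 5 → 7 → 1, so m(7) = 1.
Codeword c = [6, 4, 3, 8, 1] ∈ F_11^5.


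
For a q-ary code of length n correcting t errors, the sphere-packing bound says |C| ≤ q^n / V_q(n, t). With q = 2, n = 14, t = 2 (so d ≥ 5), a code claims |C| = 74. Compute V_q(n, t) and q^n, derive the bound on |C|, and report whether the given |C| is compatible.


V_q(n, t) = 106, q^n = 16384, Hamming bound = 154, |C| = 74 ≤ bound (satisfied).

Step 1: Compute V_q(n, t) = Σ_{j=0}^2 C(n, j) (q−1)^j.
  j = 0: C(14,0)·(1)^0 = 1·1 = 1.
  j = 1: C(14,1)·(1)^1 = 14·1 = 14.
  j = 2: C(14,2)·(1)^2 = 91·1 = 91.
  V_q(n, t) = 1 + 14 + 91 = 106.
Step 2: q^n = 2^14 = 16384.
Step 3: Hamming bound ⌊q^n / V_q(n,t)⌋ = ⌊16384/106⌋ = 154.
Step 4: Compare |C| = 74 to 154: satisfied.
The claimed |C| lies below the Hamming bound.


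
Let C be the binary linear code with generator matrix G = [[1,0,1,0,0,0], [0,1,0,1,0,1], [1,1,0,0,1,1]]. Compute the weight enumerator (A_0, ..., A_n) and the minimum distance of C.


Weight distribution: A_0 = 1, A_2 = 1, A_3 = 3, A_4 = 2, A_5 = 1. Minimum distance d = 2.

Enumerate all 2^3 = 8 messages m ∈ F_2^3.
For each, compute codeword c = mG in F_2^6, then tally its weight.
  m = 000 → c = 000000, weight = 0.
  m = 100 → c = 101000, weight = 2.
  m = 010 → c = 010101, weight = 3.
  m = 110 → c = 111101, weight = 5.
  m = 001 → c = 110011, weight = 4.
  m = 101 → c = 011011, weight = 4.
  m = 011 → c = 100110, weight = 3.
  m = 111 → c = 001110, weight = 3.
Tally weights:
  weight 0: 1 codewords.
  weight 2: 1 codewords.
  weight 3: 3 codewords.
  weight 4: 2 codewords.
  weight 5: 1 codewords.
Minimum distance d = smallest w > 0 with A_w > 0 = 2.
Sanity: Σ A_w = 8 = 2^3 = 8 ✓.


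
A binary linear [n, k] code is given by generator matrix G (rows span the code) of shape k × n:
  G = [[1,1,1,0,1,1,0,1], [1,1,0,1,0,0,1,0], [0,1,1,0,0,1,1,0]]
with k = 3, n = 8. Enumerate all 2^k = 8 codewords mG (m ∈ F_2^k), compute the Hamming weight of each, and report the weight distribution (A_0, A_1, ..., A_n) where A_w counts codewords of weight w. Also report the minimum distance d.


Weight distribution: A_0 = 1, A_4 = 5, A_6 = 2. Minimum distance d = 4.

Enumerate all 2^3 = 8 messages m ∈ F_2^3.
For each, compute codeword c = mG in F_2^8, then tally its weight.
  m = 000 → c = 00000000, weight = 0.
  m = 100 → c = 11101101, weight = 6.
  m = 010 → c = 11010010, weight = 4.
  m = 110 → c = 00111111, weight = 6.
  m = 001 → c = 01100110, weight = 4.
  m = 101 → c = 10001011, weight = 4.
  m = 011 → c = 10110100, weight = 4.
  m = 111 → c = 01011001, weight = 4.
Tally weights:
  weight 0: 1 codewords.
  weight 4: 5 codewords.
  weight 6: 2 codewords.
Minimum distance d = smallest w > 0 with A_w > 0 = 4.
Sanity: Σ A_w = 8 = 2^3 = 8 ✓.


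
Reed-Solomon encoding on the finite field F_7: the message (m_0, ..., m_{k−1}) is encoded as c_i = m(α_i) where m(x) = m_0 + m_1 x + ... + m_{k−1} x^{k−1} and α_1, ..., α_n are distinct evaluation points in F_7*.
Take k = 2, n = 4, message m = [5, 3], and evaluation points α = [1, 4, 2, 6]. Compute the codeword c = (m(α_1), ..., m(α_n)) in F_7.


c = [1, 3, 4, 2]

Message polynomial: m(x) = 5 + 3·x (mod 7).
For each evaluation point α_i, compute m(α_i) mod 7:
  α_1 = 1: Horner steps 3 → 1, so m(1) = 1.
  α_2 = 4: Horner steps 3 → 3, so m(4) = 3.
  α_3 = 2: Horner steps 3 → 4, so m(2) = 4.
  α_4 = 6: Horner steps 3 → 2, so m(6) = 2.
Codeword c = [1, 3, 4, 2] ∈ F_7^4.


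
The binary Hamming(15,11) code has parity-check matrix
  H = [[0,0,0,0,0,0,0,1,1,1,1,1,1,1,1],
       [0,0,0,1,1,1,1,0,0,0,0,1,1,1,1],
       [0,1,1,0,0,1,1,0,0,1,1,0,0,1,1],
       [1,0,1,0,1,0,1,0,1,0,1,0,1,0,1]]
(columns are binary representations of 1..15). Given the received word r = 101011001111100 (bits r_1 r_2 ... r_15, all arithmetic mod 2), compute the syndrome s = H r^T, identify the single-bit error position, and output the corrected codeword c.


s = (1, 0, 0, 0)^T, error position = 8, corrected codeword c = 101011011111100

Compute s = H r^T mod 2 one row at a time:
  s_1 = 0 + 1 + 1 + 1 + 1 + 1 + 0 + 0 = 5 ≡ 1 (mod 2).
  s_2 = 0 + 1 + 1 + 0 + 1 + 1 + 0 + 0 = 4 ≡ 0 (mod 2).
  s_3 = 0 + 1 + 1 + 0 + 1 + 1 + 0 + 0 = 4 ≡ 0 (mod 2).
  s_4 = 1 + 1 + 1 + 0 + 1 + 1 + 1 + 0 = 6 ≡ 0 (mod 2).
s = (1, 0, 0, 0)^T — this equals column 8 of H (binary 1000), so error is at position 8.
Correct: flip bit 8 of r = 101011001111100 to get c = 101011011111100.


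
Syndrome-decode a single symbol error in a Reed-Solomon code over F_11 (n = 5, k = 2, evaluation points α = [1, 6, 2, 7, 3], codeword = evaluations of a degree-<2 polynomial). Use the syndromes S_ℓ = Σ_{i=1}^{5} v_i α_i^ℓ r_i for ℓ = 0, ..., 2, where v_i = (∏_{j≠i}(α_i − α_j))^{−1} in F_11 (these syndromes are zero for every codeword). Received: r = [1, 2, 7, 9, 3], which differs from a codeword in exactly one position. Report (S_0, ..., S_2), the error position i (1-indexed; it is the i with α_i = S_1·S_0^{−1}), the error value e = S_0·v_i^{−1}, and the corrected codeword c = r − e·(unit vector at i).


S = (9, 9, 9), error at position 1, error magnitude e = 1, c = [0, 2, 7, 9, 3].

Step 1: column multipliers v_i = (∏_{j≠i}(α_i − α_j))^{−1} mod 11.
  i = 1 (α = 1): (1−6)(1−2)(1−7)(1−3) = (−5)·(−1)·(−6)·(−2) = 60 ≡ 5, so v_1 = 5^{−1} = 9 (mod 11).
  i = 2 (α = 6): (6−1)(6−2)(6−7)(6−3) = 5·4·(−1)·3 = −60 ≡ 6, so v_2 = 6^{−1} = 2 (mod 11).
  i = 3 (α = 2): (2−1)(2−6)(2−7)(2−3) = 1·(−4)·(−5)·(−1) = −20 ≡ 2, so v_3 = 2^{−1} = 6 (mod 11).
  i = 4 (α = 7): (7−1)(7−6)(7−2)(7−3) = 6·1·5·4 = 120 ≡ 10, so v_4 = 10^{−1} = 10 (mod 11).
  i = 5 (α = 3): (3−1)(3−6)(3−2)(3−7) = 2·(−3)·1·(−4) = 24 ≡ 2, so v_5 = 2^{−1} = 6 (mod 11).
  v = [9, 2, 6, 10, 6].
Step 2: syndromes of r = [1, 2, 7, 9, 3] (all sums mod 11).
  S_0 = Σ v_i r_i = 9·1 + 2·2 + 6·7 + 10·9 + 6·3 = 163 ≡ 9.
  S_1 = Σ v_i α_i r_i = 9·1·1 + 2·6·2 + 6·2·7 + 10·7·9 + 6·3·3 = 801 ≡ 9.
  α_i^2 mod 11 = [1, 3, 4, 5, 9].
  S_2 = Σ v_i α_i^2 r_i = 9·1·1 + 2·3·2 + 6·4·7 + 10·5·9 + 6·9·3 = 801 ≡ 9.
  S = (9, 9, 9) ≠ 0, so r is not a codeword (an error is present).
Step 3: locate the error. For a single error e at position i, S_ℓ = v_i·e·α_i^ℓ, so α_err = S_1/S_0.
  S_0^{−1} = 9^{−1} = 5 (mod 11), so α_err = 9·5 = 45 ≡ 1 = α_1. Error position i = 1.
  Consistency check: S_2/S_1 = 9·5 = 45 ≡ 1 = α_err ✓ (single-error assumption holds).
Step 4: error magnitude e = S_0/v_1 = S_0·∏_{j≠1}(α_1 − α_j) = 9·5 = 45 ≡ 1 (mod 11).
Step 5: correct position 1: c_1 = r_1 − e = 1 − 1 ≡ 0 (mod 11). Hence c = [0, 2, 7, 9, 3].
  Check: interpolating c through the α_i gives m(x) = 4 + 7·x (degree < 2) with m(α_i) = c_i for every i, so c is indeed a codeword.


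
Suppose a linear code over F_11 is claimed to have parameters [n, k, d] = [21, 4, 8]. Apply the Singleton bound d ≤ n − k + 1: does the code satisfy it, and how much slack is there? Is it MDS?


Singleton RHS = n − k + 1 = 18, slack = 10, bound satisfied, not MDS.

Singleton bound: d ≤ n − k + 1.
Here n = 21, k = 4, so n − k + 1 = 18.
Given d = 8, check d ≤ 18: YES.
Slack = (n − k + 1) − d = 10.
The code is NOT MDS (slack = 10 > 0).
Description: the claimed parameters are [21, 4, 8]_11; such a code would be non-MDS.


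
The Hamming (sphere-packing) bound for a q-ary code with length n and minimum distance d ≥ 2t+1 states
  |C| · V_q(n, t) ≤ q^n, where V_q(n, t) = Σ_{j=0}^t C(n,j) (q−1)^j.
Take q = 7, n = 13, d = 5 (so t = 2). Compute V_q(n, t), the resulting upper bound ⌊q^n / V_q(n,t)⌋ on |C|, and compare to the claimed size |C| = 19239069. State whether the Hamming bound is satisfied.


V_q(n, t) = 2887, q^n = 96889010407, Hamming bound = 33560446, |C| = 19239069 ≤ bound (satisfied).

Step 1: Compute V_q(n, t) = Σ_{j=0}^2 C(n, j) (q−1)^j.
  j = 0: C(13,0)·(6)^0 = 1·1 = 1.
  j = 1: C(13,1)·(6)^1 = 13·6 = 78.
  j = 2: C(13,2)·(6)^2 = 78·36 = 2808.
  V_q(n, t) = 1 + 78 + 2808 = 2887.
Step 2: q^n = 7^13 = 96889010407.
Step 3: Hamming bound ⌊q^n / V_q(n,t)⌋ = ⌊96889010407/2887⌋ = 33560446.
Step 4: Compare |C| = 19239069 to 33560446: satisfied.
The claimed |C| lies below the Hamming bound.


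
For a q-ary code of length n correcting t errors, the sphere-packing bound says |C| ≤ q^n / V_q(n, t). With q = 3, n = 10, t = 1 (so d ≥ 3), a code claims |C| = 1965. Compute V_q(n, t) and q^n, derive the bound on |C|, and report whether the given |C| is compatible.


V_q(n, t) = 21, q^n = 59049, Hamming bound = 2811, |C| = 1965 ≤ bound (satisfied).

Step 1: Compute V_q(n, t) = Σ_{j=0}^1 C(n, j) (q−1)^j.
  j = 0: C(10,0)·(2)^0 = 1·1 = 1.
  j = 1: C(10,1)·(2)^1 = 10·2 = 20.
  V_q(n, t) = 1 + 20 = 21.
Step 2: q^n = 3^10 = 59049.
Step 3: Hamming bound ⌊q^n / V_q(n,t)⌋ = ⌊59049/21⌋ = 2811.
Step 4: Compare |C| = 1965 to 2811: satisfied.
The claimed |C| lies below the Hamming bound.


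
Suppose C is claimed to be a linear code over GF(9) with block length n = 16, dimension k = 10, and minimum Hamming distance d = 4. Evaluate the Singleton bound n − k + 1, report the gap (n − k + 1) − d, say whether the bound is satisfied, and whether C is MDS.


Singleton RHS = n − k + 1 = 7, slack = 3, bound satisfied, not MDS.

Singleton bound: d ≤ n − k + 1.
Here n = 16, k = 10, so n − k + 1 = 7.
Given d = 4, check d ≤ 7: YES.
Slack = (n − k + 1) − d = 3.
The code is NOT MDS (slack = 3 > 0).
Description: the claimed parameters are [16, 10, 4]_9; such a code would be non-MDS.


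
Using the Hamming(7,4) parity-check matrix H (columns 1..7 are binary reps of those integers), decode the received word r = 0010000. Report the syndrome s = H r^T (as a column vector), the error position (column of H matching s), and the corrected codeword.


s = (0, 1, 1)^T, error position = 3, corrected codeword c = 0000000

Compute s = H r^T mod 2 one row at a time:
  s_1 = 0 + 0 + 0 + 0 = 0 ≡ 0 (mod 2).
  s_2 = 0 + 1 + 0 + 0 = 1 ≡ 1 (mod 2).
  s_3 = 0 + 1 + 0 + 0 = 1 ≡ 1 (mod 2).
s = (0, 1, 1)^T — this equals column 3 of H (binary 011), so error is at position 3.
Correct: flip bit 3 of r = 0010000 to get c = 0000000.


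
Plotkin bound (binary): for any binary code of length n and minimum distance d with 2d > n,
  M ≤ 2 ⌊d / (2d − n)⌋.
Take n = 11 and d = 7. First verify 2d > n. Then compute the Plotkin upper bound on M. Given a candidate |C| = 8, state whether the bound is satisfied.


Plotkin bound M ≤ 4; given |C| = 8 > bound (violated).

Check applicability: 2d = 14, n = 11.
2d − n = 3 > 0, so Plotkin applies.
Compute d/(2d−n) = 7/3 ≈ 2.3333.
⌊d/(2d−n)⌋ = 2.
Plotkin bound: M ≤ 2·2 = 4.
Given |C| = 8, check: VIOLATED.
This |C| is above the Plotkin bound, so no binary code with n = 11, d = 7 and 8 codewords exists.


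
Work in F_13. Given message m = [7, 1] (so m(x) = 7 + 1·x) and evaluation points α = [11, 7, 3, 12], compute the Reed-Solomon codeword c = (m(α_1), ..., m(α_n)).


c = [5, 1, 10, 6]

Message polynomial: m(x) = 7 + 1·x (mod 13).
For each evaluation point α_i, compute m(α_i) mod 13:
  α_1 = 11: Horner steps 1 → 5, so m(11) = 5.
  α_2 = 7: Horner steps 1 → 1, so m(7) = 1.
  α_3 = 3: Horner steps 1 → 10, so m(3) = 10.
  α_4 = 12: Horner steps 1 → 6, so m(12) = 6.
Codeword c = [5, 1, 10, 6] ∈ F_13^4.


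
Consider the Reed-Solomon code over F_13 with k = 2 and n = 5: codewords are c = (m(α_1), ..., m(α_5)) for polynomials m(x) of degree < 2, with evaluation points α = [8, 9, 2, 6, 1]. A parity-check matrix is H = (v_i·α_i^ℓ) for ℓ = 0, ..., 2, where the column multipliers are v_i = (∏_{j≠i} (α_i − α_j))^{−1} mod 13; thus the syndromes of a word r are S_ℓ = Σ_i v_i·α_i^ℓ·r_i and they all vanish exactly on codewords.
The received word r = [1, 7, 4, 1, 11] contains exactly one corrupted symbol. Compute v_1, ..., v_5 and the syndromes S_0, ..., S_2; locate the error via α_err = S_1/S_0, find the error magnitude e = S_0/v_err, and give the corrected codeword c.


S = (4, 11, 1), error at position 4, error magnitude e = 12, c = [1, 7, 4, 2, 11].

Step 1: column multipliers v_i = (∏_{j≠i}(α_i − α_j))^{−1} mod 13.
  i = 1 (α = 8): (8−9)(8−2)(8−6)(8−1) = (−1)·6·2·7 = −84 ≡ 7, so v_1 = 7^{−1} = 2 (mod 13).
  i = 2 (α = 9): (9−8)(9−2)(9−6)(9−1) = 1·7·3·8 = 168 ≡ 12, so v_2 = 12^{−1} = 12 (mod 13).
  i = 3 (α = 2): (2−8)(2−9)(2−6)(2−1) = (−6)·(−7)·(−4)·1 = −168 ≡ 1, so v_3 = 1^{−1} = 1 (mod 13).
  i = 4 (α = 6): (6−8)(6−9)(6−2)(6−1) = (−2)·(−3)·4·5 = 120 ≡ 3, so v_4 = 3^{−1} = 9 (mod 13).
  i = 5 (α = 1): (1−8)(1−9)(1−2)(1−6) = (−7)·(−8)·(−1)·(−5) = 280 ≡ 7, so v_5 = 7^{−1} = 2 (mod 13).
  v = [2, 12, 1, 9, 2].
Step 2: syndromes of r = [1, 7, 4, 1, 11] (all sums mod 13).
  S_0 = Σ v_i r_i = 2·1 + 12·7 + 1·4 + 9·1 + 2·11 = 121 ≡ 4.
  S_1 = Σ v_i α_i r_i = 2·8·1 + 12·9·7 + 1·2·4 + 9·6·1 + 2·1·11 = 856 ≡ 11.
  α_i^2 mod 13 = [12, 3, 4, 10, 1].
  S_2 = Σ v_i α_i^2 r_i = 2·12·1 + 12·3·7 + 1·4·4 + 9·10·1 + 2·1·11 = 404 ≡ 1.
  S = (4, 11, 1) ≠ 0, so r is not a codeword (an error is present).
Step 3: locate the error. For a single error e at position i, S_ℓ = v_i·e·α_i^ℓ, so α_err = S_1/S_0.
  S_0^{−1} = 4^{−1} = 10 (mod 13), so α_err = 11·10 = 110 ≡ 6 = α_4. Error position i = 4.
  Consistency check: S_2/S_1 = 1·6 = 6 ≡ 6 = α_err ✓ (single-error assumption holds).
Step 4: error magnitude e = S_0/v_4 = S_0·∏_{j≠4}(α_4 − α_j) = 4·3 = 12 ≡ 12 (mod 13).
Step 5: correct position 4: c_4 = r_4 − e = 1 − 12 ≡ 2 (mod 13). Hence c = [1, 7, 4, 2, 11].
  Check: interpolating c through the α_i gives m(x) = 5 + 6·x (degree < 2) with m(α_i) = c_i for every i, so c is indeed a codeword.


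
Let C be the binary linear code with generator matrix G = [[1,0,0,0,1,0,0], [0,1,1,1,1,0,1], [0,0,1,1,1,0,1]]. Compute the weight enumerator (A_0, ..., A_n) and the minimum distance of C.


Weight distribution: A_0 = 1, A_1 = 1, A_2 = 1, A_3 = 1, A_4 = 2, A_5 = 2. Minimum distance d = 1.

Enumerate all 2^3 = 8 messages m ∈ F_2^3.
For each, compute codeword c = mG in F_2^7, then tally its weight.
  m = 000 → c = 0000000, weight = 0.
  m = 100 → c = 1000100, weight = 2.
  m = 010 → c = 0111101, weight = 5.
  m = 110 → c = 1111001, weight = 5.
  m = 001 → c = 0011101, weight = 4.
  m = 101 → c = 1011001, weight = 4.
  m = 011 → c = 0100000, weight = 1.
  m = 111 → c = 1100100, weight = 3.
Tally weights:
  weight 0: 1 codewords.
  weight 1: 1 codewords.
  weight 2: 1 codewords.
  weight 3: 1 codewords.
  weight 4: 2 codewords.
  weight 5: 2 codewords.
Minimum distance d = smallest w > 0 with A_w > 0 = 1.
Sanity: Σ A_w = 8 = 2^3 = 8 ✓.


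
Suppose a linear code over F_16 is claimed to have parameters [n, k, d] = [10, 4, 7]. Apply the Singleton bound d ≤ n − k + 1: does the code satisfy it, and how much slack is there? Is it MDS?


Singleton RHS = n − k + 1 = 7, slack = 0, bound satisfied, MDS.

Singleton bound: d ≤ n − k + 1.
Here n = 10, k = 4, so n − k + 1 = 7.
Given d = 7, check d ≤ 7: YES.
Slack = (n − k + 1) − d = 0.
The code is MDS (slack = 0).
Description: the claimed parameters are [10, 4, 7]_16; such a code would be MDS (meets Singleton bound).


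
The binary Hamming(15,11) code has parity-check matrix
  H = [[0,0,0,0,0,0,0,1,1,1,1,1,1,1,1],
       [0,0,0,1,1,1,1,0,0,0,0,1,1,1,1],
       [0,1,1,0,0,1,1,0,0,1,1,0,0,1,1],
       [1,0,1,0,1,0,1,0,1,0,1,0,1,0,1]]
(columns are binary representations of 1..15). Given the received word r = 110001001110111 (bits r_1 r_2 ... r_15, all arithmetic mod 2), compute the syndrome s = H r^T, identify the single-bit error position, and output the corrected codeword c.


s = (0, 0, 0, 1)^T, error position = 1, corrected codeword c = 010001001110111

Compute s = H r^T mod 2 one row at a time:
  s_1 = 0 + 1 + 1 + 1 + 0 + 1 + 1 + 1 = 6 ≡ 0 (mod 2).
  s_2 = 0 + 0 + 1 + 0 + 0 + 1 + 1 + 1 = 4 ≡ 0 (mod 2).
  s_3 = 1 + 0 + 1 + 0 + 1 + 1 + 1 + 1 = 6 ≡ 0 (mod 2).
  s_4 = 1 + 0 + 0 + 0 + 1 + 1 + 1 + 1 = 5 ≡ 1 (mod 2).
s = (0, 0, 0, 1)^T — this equals column 1 of H (binary 0001), so error is at position 1.
Correct: flip bit 1 of r = 110001001110111 to get c = 010001001110111.


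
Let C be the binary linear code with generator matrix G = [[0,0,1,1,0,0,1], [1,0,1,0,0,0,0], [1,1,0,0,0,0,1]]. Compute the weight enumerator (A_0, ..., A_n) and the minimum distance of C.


Weight distribution: A_0 = 1, A_2 = 2, A_3 = 4, A_4 = 1. Minimum distance d = 2.

Enumerate all 2^3 = 8 messages m ∈ F_2^3.
For each, compute codeword c = mG in F_2^7, then tally its weight.
  m = 000 → c = 0000000, weight = 0.
  m = 100 → c = 0011001, weight = 3.
  m = 010 → c = 1010000, weight = 2.
  m = 110 → c = 1001001, weight = 3.
  m = 001 → c = 1100001, weight = 3.
  m = 101 → c = 1111000, weight = 4.
  m = 011 → c = 0110001, weight = 3.
  m = 111 → c = 0101000, weight = 2.
Tally weights:
  weight 0: 1 codewords.
  weight 2: 2 codewords.
  weight 3: 4 codewords.
  weight 4: 1 codewords.
Minimum distance d = smallest w > 0 with A_w > 0 = 2.
Sanity: Σ A_w = 8 = 2^3 = 8 ✓.


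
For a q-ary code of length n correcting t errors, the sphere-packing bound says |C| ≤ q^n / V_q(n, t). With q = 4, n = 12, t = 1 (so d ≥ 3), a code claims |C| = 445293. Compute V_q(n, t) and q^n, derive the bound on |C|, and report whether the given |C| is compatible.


V_q(n, t) = 37, q^n = 16777216, Hamming bound = 453438, |C| = 445293 ≤ bound (satisfied).

Step 1: Compute V_q(n, t) = Σ_{j=0}^1 C(n, j) (q−1)^j.
  j = 0: C(12,0)·(3)^0 = 1·1 = 1.
  j = 1: C(12,1)·(3)^1 = 12·3 = 36.
  V_q(n, t) = 1 + 36 = 37.
Step 2: q^n = 4^12 = 16777216.
Step 3: Hamming bound ⌊q^n / V_q(n,t)⌋ = ⌊16777216/37⌋ = 453438.
Step 4: Compare |C| = 445293 to 453438: satisfied.
The claimed |C| lies below the Hamming bound.


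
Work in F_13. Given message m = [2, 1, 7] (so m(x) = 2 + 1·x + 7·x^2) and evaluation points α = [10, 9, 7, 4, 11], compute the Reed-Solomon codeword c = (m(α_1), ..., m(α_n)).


c = [10, 6, 1, 1, 2]

Message polynomial: m(x) = 2 + 1·x + 7·x^2 (mod 13).
For each evaluation point α_i, compute m(α_i) mod 13:
  α_1 = 10: Horner steps 7 → 6 → 10, so m(10) = 10.
  α_2 = 9: Horner steps 7 → 12 → 6, so m(9) = 6.
  α_3 = 7: Horner steps 7 → 11 → 1, so m(7) = 1.
  α_4 = 4: Horner steps 7 → 3 → 1, so m(4) = 1.
  α_5 = 11: Horner steps 7 → 0 → 2, so m(11) = 2.
Codeword c = [10, 6, 1, 1, 2] ∈ F_13^5.


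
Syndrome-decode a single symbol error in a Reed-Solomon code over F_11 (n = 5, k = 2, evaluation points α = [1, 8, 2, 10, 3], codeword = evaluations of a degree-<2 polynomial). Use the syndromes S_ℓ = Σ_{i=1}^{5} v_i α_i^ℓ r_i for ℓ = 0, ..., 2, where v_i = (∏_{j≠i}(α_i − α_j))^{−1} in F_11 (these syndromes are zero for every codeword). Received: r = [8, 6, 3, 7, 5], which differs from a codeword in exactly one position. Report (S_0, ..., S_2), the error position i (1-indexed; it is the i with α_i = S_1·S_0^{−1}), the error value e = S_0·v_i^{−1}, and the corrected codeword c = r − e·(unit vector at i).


S = (10, 8, 2), error at position 5, error magnitude e = 7, c = [8, 6, 3, 7, 9].

Step 1: column multipliers v_i = (∏_{j≠i}(α_i − α_j))^{−1} mod 11.
  i = 1 (α = 1): (1−8)(1−2)(1−10)(1−3) = (−7)·(−1)·(−9)·(−2) = 126 ≡ 5, so v_1 = 5^{−1} = 9 (mod 11).
  i = 2 (α = 8): (8−1)(8−2)(8−10)(8−3) = 7·6·(−2)·5 = −420 ≡ 9, so v_2 = 9^{−1} = 5 (mod 11).
  i = 3 (α = 2): (2−1)(2−8)(2−10)(2−3) = 1·(−6)·(−8)·(−1) = −48 ≡ 7, so v_3 = 7^{−1} = 8 (mod 11).
  i = 4 (α = 10): (10−1)(10−8)(10−2)(10−3) = 9·2·8·7 = 1008 ≡ 7, so v_4 = 7^{−1} = 8 (mod 11).
  i = 5 (α = 3): (3−1)(3−8)(3−2)(3−10) = 2·(−5)·1·(−7) = 70 ≡ 4, so v_5 = 4^{−1} = 3 (mod 11).
  v = [9, 5, 8, 8, 3].
Step 2: syndromes of r = [8, 6, 3, 7, 5] (all sums mod 11).
  S_0 = Σ v_i r_i = 9·8 + 5·6 + 8·3 + 8·7 + 3·5 = 197 ≡ 10.
  S_1 = Σ v_i α_i r_i = 9·1·8 + 5·8·6 + 8·2·3 + 8·10·7 + 3·3·5 = 965 ≡ 8.
  α_i^2 mod 11 = [1, 9, 4, 1, 9].
  S_2 = Σ v_i α_i^2 r_i = 9·1·8 + 5·9·6 + 8·4·3 + 8·1·7 + 3·9·5 = 629 ≡ 2.
  S = (10, 8, 2) ≠ 0, so r is not a codeword (an error is present).
Step 3: locate the error. For a single error e at position i, S_ℓ = v_i·e·α_i^ℓ, so α_err = S_1/S_0.
  S_0^{−1} = 10^{−1} = 10 (mod 11), so α_err = 8·10 = 80 ≡ 3 = α_5. Error position i = 5.
  Consistency check: S_2/S_1 = 2·7 = 14 ≡ 3 = α_err ✓ (single-error assumption holds).
Step 4: error magnitude e = S_0/v_5 = S_0·∏_{j≠5}(α_5 − α_j) = 10·4 = 40 ≡ 7 (mod 11).
Step 5: correct position 5: c_5 = r_5 − e = 5 − 7 ≡ 9 (mod 11). Hence c = [8, 6, 3, 7, 9].
  Check: interpolating c through the α_i gives m(x) = 2 + 6·x (degree < 2) with m(α_i) = c_i for every i, so c is indeed a codeword.
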